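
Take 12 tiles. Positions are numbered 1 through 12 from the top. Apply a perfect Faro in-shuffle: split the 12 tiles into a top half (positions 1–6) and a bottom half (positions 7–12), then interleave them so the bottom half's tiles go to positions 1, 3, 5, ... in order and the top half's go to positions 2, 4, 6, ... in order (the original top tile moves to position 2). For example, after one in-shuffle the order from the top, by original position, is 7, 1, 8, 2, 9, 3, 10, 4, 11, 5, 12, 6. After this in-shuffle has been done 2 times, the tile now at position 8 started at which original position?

2

Work backwards from position 8, undoing one in-shuffle at a time:
8 ← 4 ← 2
So the tile now at position 8 started at position 2.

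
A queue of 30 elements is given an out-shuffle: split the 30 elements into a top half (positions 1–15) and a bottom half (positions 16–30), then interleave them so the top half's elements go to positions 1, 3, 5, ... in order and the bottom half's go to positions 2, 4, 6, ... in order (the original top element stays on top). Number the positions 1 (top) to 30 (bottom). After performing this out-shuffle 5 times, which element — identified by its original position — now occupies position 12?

24

Work backwards from position 12, undoing one out-shuffle at a time:
12 ← 21 ← 11 ← 6 ← 18 ← 24
So the element now at position 12 started at position 24.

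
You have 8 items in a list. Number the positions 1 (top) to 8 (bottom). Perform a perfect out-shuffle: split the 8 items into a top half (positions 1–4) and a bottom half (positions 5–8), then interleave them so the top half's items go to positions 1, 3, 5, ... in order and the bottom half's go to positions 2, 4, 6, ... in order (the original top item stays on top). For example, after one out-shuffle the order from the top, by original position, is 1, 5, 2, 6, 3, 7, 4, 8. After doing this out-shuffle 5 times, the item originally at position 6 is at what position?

Track the item's position through each out-shuffle:
6 → 4 → 7 → 6 → 4 → 7

7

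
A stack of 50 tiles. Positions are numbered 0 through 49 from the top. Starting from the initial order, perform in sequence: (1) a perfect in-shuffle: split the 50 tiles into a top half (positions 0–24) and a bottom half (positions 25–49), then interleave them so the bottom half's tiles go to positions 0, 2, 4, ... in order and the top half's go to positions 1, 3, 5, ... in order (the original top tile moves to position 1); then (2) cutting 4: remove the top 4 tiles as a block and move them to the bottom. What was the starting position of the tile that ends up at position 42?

Undo the operations in reverse order, starting from position 42:
  undo op 2 (cut 4): 42 ← 46
  undo op 1 (in-shuffle, from bottom half): 46 ← 48
So the tile at position 42 came from original position 48.

48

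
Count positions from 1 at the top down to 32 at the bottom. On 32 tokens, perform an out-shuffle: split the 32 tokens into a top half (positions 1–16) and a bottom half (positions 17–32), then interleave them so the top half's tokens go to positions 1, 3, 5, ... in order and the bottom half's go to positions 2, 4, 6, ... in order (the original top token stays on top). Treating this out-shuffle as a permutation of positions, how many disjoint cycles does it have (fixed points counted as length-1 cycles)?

8

Trace each unvisited position around until it returns:
(1) (2 3 5 9 17) (4 7 13 25 18) (6 11 21 10 19) (8 15 29 26 20) (12 23 14 27 22) (16 31 30 28 24) (32)
8 cycles in total.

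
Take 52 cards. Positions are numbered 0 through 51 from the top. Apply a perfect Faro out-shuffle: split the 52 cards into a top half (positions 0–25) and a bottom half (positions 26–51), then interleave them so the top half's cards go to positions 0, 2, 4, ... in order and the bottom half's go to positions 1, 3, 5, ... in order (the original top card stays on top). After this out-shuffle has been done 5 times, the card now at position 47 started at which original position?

19

Work backwards from position 47, undoing one out-shuffle at a time:
47 ← 49 ← 50 ← 25 ← 38 ← 19
So the card now at position 47 started at position 19.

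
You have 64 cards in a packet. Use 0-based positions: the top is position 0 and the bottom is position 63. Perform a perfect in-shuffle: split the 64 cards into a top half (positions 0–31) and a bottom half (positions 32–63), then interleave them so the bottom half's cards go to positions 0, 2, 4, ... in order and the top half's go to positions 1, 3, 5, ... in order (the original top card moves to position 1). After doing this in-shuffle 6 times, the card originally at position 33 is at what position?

30

Track the card's position through each in-shuffle:
33 → 2 → 5 → 11 → 23 → 47 → 30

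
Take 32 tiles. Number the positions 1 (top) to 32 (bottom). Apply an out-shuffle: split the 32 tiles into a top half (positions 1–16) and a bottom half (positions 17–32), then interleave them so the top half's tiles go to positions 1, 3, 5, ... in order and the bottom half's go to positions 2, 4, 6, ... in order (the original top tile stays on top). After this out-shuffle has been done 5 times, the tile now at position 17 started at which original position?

17

Work backwards from position 17, undoing one out-shuffle at a time:
17 ← 9 ← 5 ← 3 ← 2 ← 17
So the tile now at position 17 started at position 17.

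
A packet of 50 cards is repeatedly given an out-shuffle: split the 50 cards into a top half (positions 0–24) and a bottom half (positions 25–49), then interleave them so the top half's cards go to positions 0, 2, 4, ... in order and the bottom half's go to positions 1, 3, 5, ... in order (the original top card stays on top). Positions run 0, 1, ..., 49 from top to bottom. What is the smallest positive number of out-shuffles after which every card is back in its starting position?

21

The out-shuffle permutes the 50 positions with cycle lengths [1, 1, 3, 3, 21, 21].
Every card is home exactly when every cycle has completed a whole number of laps, i.e. after lcm(1, 3, 21) = 21 out-shuffles.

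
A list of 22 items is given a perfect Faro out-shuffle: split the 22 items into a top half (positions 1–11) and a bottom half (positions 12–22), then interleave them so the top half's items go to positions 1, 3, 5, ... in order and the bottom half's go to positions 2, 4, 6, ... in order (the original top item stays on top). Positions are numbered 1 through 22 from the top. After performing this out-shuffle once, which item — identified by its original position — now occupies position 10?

Work backwards from position 10, undoing one out-shuffle at a time:
10 ← 16
So the item now at position 10 started at position 16.

16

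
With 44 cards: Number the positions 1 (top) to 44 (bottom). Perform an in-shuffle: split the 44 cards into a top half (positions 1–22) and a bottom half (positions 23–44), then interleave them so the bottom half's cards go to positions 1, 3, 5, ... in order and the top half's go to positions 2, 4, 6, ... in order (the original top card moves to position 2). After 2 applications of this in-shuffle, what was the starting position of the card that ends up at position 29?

Work backwards from position 29, undoing one in-shuffle at a time:
29 ← 37 ← 41
So the card now at position 29 started at position 41.

41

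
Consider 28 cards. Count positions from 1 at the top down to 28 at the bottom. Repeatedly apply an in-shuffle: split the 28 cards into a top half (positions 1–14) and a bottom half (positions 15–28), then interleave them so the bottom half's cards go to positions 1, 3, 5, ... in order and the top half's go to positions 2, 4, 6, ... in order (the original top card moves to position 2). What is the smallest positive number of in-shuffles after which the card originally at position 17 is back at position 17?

Follow position 17 under repeated in-shuffles:
17 → 5 → 10 → 20 → 11 → 22 → 15 → 1 → ... → 17 (length 28)
It first returns after 28 in-shuffles.

28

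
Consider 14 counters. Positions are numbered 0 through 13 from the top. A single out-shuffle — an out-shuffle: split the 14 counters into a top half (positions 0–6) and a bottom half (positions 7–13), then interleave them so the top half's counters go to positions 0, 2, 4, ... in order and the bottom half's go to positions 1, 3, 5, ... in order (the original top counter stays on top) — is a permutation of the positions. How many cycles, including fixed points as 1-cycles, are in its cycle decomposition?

3

Trace each unvisited position around until it returns:
(0) (1 2 4 8 3 6 ... len 12) (13)
3 cycles in total.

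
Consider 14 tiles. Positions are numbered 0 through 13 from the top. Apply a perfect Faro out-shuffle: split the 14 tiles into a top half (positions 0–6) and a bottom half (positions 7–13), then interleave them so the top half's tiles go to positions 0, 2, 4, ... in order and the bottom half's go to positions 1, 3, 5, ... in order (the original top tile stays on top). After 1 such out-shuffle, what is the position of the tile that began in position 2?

Track the tile's position through each out-shuffle:
2 → 4

4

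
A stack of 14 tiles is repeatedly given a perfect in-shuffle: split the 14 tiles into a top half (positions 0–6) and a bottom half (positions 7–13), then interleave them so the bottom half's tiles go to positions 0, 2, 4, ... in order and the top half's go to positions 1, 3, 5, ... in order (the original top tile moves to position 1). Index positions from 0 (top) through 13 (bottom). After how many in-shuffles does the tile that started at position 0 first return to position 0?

4

Follow position 0 under repeated in-shuffles:
0 → 1 → 3 → 7 → 0
It first returns after 4 in-shuffles.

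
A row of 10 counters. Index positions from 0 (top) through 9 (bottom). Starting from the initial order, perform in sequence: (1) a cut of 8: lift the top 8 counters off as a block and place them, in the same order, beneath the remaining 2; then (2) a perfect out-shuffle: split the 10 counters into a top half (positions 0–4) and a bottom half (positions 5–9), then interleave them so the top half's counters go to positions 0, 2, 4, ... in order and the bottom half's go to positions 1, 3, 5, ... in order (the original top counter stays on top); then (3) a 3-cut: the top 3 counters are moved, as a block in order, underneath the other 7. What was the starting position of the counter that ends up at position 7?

8

Undo the operations in reverse order, starting from position 7:
  undo op 3 (cut 3): 7 ← 0
  undo op 2 (out-shuffle, from top half): 0 ← 0
  undo op 1 (cut 8): 0 ← 8
So the counter at position 7 came from original position 8.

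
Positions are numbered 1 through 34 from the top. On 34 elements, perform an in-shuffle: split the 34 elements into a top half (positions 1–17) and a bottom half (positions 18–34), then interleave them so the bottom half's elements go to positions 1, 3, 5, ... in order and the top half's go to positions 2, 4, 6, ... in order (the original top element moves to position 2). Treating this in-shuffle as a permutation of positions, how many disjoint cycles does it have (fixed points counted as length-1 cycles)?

5

Trace each unvisited position around until it returns:
(1 2 4 8 16 32 ... len 12) (3 6 12 24 13 26 ... len 12) (5 10 20) (7 14 28 21) (15 30 25)
5 cycles in total.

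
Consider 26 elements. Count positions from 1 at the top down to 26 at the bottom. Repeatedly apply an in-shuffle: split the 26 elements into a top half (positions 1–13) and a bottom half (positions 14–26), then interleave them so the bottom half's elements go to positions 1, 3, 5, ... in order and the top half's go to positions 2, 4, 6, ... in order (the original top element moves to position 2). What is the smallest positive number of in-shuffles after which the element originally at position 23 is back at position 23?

Follow position 23 under repeated in-shuffles:
23 → 19 → 11 → 22 → 17 → 7 → 14 → 1 → 2 → 4 → 8 → 16 → 5 → 10 → 20 → 13 → 26 → 25 → 23
It first returns after 18 in-shuffles.

18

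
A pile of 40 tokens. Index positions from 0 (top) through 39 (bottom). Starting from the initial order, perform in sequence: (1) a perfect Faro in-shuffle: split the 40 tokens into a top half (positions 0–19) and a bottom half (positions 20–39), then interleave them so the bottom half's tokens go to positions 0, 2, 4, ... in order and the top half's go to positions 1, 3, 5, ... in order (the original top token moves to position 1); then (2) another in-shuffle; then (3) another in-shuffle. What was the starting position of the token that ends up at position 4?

Undo the operations in reverse order, starting from position 4:
  undo op 3 (in-shuffle, from bottom half): 4 ← 22
  undo op 2 (in-shuffle, from bottom half): 22 ← 31
  undo op 1 (in-shuffle, from top half): 31 ← 15
So the token at position 4 came from original position 15.

15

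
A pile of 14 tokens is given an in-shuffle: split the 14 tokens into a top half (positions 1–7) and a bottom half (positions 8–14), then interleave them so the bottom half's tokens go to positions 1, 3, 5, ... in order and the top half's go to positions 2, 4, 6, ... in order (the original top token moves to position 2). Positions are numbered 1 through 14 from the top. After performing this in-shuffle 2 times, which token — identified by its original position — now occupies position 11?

14

Work backwards from position 11, undoing one in-shuffle at a time:
11 ← 13 ← 14
So the token now at position 11 started at position 14.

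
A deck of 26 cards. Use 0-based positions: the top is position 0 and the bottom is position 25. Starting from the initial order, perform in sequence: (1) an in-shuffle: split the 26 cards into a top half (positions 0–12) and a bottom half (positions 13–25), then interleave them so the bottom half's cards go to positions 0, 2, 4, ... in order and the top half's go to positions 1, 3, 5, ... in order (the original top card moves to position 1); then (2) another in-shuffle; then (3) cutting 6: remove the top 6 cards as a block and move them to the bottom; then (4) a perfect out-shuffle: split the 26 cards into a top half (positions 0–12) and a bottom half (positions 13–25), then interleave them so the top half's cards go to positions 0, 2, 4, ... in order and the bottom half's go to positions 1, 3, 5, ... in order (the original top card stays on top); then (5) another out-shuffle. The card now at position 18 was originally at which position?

5

Undo the operations in reverse order, starting from position 18:
  undo op 5 (out-shuffle, from top half): 18 ← 9
  undo op 4 (out-shuffle, from bottom half): 9 ← 17
  undo op 3 (cut 6): 17 ← 23
  undo op 2 (in-shuffle, from top half): 23 ← 11
  undo op 1 (in-shuffle, from top half): 11 ← 5
So the card at position 18 came from original position 5.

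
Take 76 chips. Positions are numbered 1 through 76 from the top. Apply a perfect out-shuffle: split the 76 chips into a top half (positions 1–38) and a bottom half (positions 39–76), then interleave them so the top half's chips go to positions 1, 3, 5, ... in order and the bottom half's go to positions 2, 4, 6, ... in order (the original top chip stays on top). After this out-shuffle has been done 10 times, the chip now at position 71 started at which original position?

56

Work backwards from position 71, undoing one out-shuffle at a time:
71 ← 36 ← 56 ← 66 ← 71 ← 36 ← 56 ← 66 ← 71 ← 36 ← 56
So the chip now at position 71 started at position 56.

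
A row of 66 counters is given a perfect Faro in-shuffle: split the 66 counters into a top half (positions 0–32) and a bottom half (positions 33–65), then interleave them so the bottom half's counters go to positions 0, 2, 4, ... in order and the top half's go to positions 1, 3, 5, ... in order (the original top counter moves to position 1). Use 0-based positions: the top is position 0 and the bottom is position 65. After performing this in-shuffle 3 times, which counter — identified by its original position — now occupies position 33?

Work backwards from position 33, undoing one in-shuffle at a time:
33 ← 16 ← 41 ← 20
So the counter now at position 33 started at position 20.

20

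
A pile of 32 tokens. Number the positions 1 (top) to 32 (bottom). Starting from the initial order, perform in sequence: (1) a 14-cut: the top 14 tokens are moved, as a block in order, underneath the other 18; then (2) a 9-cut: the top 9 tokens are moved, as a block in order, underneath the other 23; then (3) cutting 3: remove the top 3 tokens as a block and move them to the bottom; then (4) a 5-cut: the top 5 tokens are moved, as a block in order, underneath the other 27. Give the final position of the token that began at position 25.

Track the token from position 25 forward through each operation:
  after op 1 (cut 14): 25 → 11
  after op 2 (cut 9): 11 → 2
  after op 3 (cut 3): 2 → 31
  after op 4 (cut 5): 31 → 26

26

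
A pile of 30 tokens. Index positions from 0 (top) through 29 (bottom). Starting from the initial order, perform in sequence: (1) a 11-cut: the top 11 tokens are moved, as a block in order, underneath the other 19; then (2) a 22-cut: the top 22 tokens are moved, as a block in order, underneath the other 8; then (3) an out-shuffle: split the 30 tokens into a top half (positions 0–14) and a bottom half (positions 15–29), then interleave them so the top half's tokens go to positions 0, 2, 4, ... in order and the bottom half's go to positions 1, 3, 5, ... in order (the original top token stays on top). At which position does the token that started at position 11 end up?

16

Track the token from position 11 forward through each operation:
  after op 1 (cut 11): 11 → 0
  after op 2 (cut 22): 0 → 8
  after op 3 (out-shuffle): 8 → 16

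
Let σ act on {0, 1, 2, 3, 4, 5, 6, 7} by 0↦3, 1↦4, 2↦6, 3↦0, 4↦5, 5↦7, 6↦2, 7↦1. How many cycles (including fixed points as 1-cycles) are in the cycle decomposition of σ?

3

Cycle decomposition: (0 3) (1 4 5 7) (2 6).
3 cycles.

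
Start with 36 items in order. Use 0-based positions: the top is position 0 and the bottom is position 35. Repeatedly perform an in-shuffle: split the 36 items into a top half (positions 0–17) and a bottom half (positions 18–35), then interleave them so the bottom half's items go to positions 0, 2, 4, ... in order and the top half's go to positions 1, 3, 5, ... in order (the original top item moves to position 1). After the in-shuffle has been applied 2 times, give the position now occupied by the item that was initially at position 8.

Track the item's position through each in-shuffle:
8 → 17 → 35

35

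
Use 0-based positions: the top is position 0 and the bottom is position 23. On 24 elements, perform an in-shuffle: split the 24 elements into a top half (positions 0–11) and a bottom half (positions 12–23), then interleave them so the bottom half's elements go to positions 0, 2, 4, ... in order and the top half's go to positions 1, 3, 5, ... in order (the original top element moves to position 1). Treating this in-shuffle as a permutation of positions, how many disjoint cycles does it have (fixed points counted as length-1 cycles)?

Trace each unvisited position around until it returns:
(0 1 3 7 15 6 ... len 20) (4 9 19 14)
2 cycles in total.

2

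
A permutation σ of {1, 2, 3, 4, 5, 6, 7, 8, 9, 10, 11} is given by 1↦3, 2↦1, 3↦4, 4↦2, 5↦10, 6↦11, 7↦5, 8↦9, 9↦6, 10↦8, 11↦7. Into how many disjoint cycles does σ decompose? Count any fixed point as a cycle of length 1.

2

Cycle decomposition: (1 3 4 2) (5 10 8 9 6 11 7).
2 cycles.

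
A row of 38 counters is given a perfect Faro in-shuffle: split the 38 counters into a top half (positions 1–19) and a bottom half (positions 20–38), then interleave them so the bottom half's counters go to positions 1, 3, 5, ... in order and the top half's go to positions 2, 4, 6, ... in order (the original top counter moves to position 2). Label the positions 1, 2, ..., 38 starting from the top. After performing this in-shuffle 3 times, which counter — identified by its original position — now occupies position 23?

Work backwards from position 23, undoing one in-shuffle at a time:
23 ← 31 ← 35 ← 37
So the counter now at position 23 started at position 37.

37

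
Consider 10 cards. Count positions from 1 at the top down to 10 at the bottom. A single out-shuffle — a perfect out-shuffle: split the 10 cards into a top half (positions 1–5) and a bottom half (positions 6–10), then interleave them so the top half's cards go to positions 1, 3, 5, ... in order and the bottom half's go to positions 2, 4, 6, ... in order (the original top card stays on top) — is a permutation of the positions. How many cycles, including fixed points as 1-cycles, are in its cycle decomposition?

Trace each unvisited position around until it returns:
(1) (2 3 5 9 8 6) (4 7) (10)
4 cycles in total.

4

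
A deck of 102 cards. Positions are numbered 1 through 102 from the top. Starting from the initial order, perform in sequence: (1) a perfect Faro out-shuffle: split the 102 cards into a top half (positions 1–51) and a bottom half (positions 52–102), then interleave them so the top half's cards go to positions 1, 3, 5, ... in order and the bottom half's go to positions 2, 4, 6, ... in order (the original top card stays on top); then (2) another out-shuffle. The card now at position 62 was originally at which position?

Undo the operations in reverse order, starting from position 62:
  undo op 2 (out-shuffle, from bottom half): 62 ← 82
  undo op 1 (out-shuffle, from bottom half): 82 ← 92
So the card at position 62 came from original position 92.

92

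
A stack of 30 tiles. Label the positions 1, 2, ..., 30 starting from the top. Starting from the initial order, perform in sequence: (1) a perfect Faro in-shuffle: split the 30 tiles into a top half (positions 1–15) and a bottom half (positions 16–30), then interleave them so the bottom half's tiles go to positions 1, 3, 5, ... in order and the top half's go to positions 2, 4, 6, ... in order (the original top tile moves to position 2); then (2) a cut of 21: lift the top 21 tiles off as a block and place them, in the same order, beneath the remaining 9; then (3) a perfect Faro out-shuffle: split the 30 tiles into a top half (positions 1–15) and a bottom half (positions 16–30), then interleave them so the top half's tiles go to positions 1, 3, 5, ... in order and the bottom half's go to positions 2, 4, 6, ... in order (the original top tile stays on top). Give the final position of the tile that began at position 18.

27

Track the tile from position 18 forward through each operation:
  after op 1 (in-shuffle): 18 → 5
  after op 2 (cut 21): 5 → 14
  after op 3 (out-shuffle): 14 → 27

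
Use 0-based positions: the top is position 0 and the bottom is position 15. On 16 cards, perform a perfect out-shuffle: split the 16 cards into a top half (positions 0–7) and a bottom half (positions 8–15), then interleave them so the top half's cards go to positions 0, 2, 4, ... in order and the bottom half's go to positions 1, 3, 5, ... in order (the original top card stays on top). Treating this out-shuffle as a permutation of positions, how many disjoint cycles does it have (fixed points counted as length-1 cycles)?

6

Trace each unvisited position around until it returns:
(0) (1 2 4 8) (3 6 12 9) (5 10) (7 14 13 11) (15)
6 cycles in total.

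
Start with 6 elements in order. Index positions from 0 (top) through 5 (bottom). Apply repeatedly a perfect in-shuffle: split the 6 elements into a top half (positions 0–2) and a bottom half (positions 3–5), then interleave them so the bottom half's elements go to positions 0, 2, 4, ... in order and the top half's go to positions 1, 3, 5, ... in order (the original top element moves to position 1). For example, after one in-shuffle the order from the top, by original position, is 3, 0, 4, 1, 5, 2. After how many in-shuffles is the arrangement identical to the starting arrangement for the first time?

The in-shuffle permutes the 6 positions with cycle lengths [3, 3].
Every element is home exactly when every cycle has completed a whole number of laps, i.e. after lcm(3) = 3 in-shuffles.

3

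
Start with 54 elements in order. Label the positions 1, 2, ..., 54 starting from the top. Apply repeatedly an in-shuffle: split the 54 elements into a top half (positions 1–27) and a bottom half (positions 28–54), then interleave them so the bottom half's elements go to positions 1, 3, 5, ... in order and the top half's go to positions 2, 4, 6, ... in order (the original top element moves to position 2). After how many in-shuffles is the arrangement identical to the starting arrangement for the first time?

The in-shuffle permutes the 54 positions with cycle lengths [4, 10, 20, 20].
Every element is home exactly when every cycle has completed a whole number of laps, i.e. after lcm(4, 10, 20) = 20 in-shuffles.

20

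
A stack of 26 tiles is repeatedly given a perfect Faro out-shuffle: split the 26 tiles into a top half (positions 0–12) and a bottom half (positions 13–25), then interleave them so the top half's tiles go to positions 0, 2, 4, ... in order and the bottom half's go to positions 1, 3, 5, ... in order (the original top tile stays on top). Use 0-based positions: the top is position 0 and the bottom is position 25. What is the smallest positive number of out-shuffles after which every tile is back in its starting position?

20

The out-shuffle permutes the 26 positions with cycle lengths [1, 1, 4, 20].
Every tile is home exactly when every cycle has completed a whole number of laps, i.e. after lcm(1, 4, 20) = 20 out-shuffles.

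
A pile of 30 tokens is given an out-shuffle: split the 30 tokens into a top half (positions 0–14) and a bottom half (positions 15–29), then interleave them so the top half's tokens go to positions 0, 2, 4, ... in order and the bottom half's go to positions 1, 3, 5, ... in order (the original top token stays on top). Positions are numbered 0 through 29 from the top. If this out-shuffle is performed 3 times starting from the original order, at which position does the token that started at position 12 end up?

9

Track the token's position through each out-shuffle:
12 → 24 → 19 → 9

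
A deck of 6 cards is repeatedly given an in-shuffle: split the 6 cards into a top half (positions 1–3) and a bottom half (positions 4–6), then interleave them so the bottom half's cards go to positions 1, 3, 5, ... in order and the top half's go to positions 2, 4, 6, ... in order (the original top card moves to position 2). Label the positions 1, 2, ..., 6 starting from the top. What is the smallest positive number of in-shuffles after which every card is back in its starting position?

The in-shuffle permutes the 6 positions with cycle lengths [3, 3].
Every card is home exactly when every cycle has completed a whole number of laps, i.e. after lcm(3) = 3 in-shuffles.

3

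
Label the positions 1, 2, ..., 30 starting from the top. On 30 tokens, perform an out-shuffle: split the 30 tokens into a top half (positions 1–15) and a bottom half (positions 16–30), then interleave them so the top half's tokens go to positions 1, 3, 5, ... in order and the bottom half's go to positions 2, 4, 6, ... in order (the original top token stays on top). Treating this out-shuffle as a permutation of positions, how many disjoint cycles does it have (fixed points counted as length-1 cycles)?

3

Trace each unvisited position around until it returns:
(1) (2 3 5 9 17 4 ... len 28) (30)
3 cycles in total.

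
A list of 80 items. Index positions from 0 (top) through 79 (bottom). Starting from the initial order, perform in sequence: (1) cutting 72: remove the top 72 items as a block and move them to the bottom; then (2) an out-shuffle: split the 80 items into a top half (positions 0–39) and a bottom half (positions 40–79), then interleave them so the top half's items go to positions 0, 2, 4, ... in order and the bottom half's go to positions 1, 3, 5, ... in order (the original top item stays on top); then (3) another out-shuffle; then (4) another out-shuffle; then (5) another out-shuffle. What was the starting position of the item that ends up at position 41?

39

Undo the operations in reverse order, starting from position 41:
  undo op 5 (out-shuffle, from bottom half): 41 ← 60
  undo op 4 (out-shuffle, from top half): 60 ← 30
  undo op 3 (out-shuffle, from top half): 30 ← 15
  undo op 2 (out-shuffle, from bottom half): 15 ← 47
  undo op 1 (cut 72): 47 ← 39
So the item at position 41 came from original position 39.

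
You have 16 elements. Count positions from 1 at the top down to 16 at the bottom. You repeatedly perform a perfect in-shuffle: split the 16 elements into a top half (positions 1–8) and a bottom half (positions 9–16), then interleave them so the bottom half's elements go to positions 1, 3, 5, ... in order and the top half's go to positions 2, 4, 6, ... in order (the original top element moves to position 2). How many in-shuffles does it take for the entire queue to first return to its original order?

The in-shuffle permutes the 16 positions with cycle lengths [8, 8].
Every element is home exactly when every cycle has completed a whole number of laps, i.e. after lcm(8) = 8 in-shuffles.

8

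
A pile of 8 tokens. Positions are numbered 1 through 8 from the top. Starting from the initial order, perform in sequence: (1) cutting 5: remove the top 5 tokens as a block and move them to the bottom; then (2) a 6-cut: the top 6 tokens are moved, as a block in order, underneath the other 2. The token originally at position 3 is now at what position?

Track the token from position 3 forward through each operation:
  after op 1 (cut 5): 3 → 6
  after op 2 (cut 6): 6 → 8

8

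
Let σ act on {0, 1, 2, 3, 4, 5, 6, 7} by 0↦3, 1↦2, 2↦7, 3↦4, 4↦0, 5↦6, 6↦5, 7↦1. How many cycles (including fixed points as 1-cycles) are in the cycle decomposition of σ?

3

Cycle decomposition: (0 3 4) (1 2 7) (5 6).
3 cycles.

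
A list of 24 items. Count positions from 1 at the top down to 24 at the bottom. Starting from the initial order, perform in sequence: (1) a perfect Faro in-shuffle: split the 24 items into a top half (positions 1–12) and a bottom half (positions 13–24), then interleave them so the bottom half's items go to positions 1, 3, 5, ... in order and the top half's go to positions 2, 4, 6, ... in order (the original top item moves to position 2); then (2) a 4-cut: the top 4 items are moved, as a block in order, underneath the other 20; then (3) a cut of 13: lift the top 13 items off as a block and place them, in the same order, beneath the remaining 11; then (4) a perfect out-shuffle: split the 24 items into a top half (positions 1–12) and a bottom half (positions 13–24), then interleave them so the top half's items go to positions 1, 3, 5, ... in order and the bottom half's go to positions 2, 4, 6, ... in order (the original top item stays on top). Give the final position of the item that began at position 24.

11

Track the item from position 24 forward through each operation:
  after op 1 (in-shuffle): 24 → 23
  after op 2 (cut 4): 23 → 19
  after op 3 (cut 13): 19 → 6
  after op 4 (out-shuffle): 6 → 11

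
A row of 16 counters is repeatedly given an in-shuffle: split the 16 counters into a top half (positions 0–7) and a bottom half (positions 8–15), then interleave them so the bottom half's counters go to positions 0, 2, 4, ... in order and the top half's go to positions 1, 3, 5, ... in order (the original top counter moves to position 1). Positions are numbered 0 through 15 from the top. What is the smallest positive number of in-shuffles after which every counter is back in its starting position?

The in-shuffle permutes the 16 positions with cycle lengths [8, 8].
Every counter is home exactly when every cycle has completed a whole number of laps, i.e. after lcm(8) = 8 in-shuffles.

8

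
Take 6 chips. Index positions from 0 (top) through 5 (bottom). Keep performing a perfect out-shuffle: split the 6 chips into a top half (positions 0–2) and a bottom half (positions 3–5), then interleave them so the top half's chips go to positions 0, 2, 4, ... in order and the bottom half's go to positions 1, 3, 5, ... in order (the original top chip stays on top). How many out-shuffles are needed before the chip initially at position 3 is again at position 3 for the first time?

4

Follow position 3 under repeated out-shuffles:
3 → 1 → 2 → 4 → 3
It first returns after 4 out-shuffles.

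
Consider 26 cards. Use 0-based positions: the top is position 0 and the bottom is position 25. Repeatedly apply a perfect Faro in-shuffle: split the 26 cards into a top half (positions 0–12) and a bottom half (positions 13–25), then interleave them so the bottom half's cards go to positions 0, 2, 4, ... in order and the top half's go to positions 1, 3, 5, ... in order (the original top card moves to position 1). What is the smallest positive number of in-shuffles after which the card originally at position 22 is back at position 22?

Follow position 22 under repeated in-shuffles:
22 → 18 → 10 → 21 → 16 → 6 → 13 → 0 → 1 → 3 → 7 → 15 → 4 → 9 → 19 → 12 → 25 → 24 → 22
It first returns after 18 in-shuffles.

18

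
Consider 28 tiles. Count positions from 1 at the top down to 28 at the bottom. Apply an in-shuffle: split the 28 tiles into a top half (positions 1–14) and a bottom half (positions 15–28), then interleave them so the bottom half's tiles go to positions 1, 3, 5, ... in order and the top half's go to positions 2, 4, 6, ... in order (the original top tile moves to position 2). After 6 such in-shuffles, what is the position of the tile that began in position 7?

Track the tile's position through each in-shuffle:
7 → 14 → 28 → 27 → 25 → 21 → 13

13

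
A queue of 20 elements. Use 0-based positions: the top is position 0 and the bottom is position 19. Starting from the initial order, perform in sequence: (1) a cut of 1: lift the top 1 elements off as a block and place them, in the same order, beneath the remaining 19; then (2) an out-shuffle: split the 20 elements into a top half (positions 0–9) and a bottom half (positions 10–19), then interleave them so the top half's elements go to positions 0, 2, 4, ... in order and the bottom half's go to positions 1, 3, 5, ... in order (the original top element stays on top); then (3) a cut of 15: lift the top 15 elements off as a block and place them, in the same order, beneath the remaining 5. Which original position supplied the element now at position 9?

3

Undo the operations in reverse order, starting from position 9:
  undo op 3 (cut 15): 9 ← 4
  undo op 2 (out-shuffle, from top half): 4 ← 2
  undo op 1 (cut 1): 2 ← 3
So the element at position 9 came from original position 3.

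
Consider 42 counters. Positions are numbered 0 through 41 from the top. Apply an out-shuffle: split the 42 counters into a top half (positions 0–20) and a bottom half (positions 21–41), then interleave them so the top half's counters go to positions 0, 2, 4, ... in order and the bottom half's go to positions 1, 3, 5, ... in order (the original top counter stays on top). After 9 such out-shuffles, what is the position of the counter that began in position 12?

Track the counter's position through each out-shuffle:
12 → 24 → 7 → 14 → 28 → 15 → 30 → 19 → 38 → 35

35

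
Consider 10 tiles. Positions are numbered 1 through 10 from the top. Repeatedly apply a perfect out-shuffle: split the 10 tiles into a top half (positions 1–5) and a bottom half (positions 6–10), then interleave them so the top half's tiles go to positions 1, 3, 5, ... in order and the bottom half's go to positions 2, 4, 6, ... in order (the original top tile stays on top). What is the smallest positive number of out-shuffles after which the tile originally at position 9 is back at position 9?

Follow position 9 under repeated out-shuffles:
9 → 8 → 6 → 2 → 3 → 5 → 9
It first returns after 6 out-shuffles.

6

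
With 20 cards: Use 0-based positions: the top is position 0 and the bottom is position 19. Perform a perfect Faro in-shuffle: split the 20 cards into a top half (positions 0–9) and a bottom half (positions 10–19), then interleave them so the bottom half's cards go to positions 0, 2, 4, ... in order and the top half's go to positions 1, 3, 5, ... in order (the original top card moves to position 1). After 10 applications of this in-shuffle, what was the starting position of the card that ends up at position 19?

16

Work backwards from position 19, undoing one in-shuffle at a time:
19 ← 9 ← 4 ← 12 ← 16 ← 18 ← 19 ← 9 ← 4 ← 12 ← 16
So the card now at position 19 started at position 16.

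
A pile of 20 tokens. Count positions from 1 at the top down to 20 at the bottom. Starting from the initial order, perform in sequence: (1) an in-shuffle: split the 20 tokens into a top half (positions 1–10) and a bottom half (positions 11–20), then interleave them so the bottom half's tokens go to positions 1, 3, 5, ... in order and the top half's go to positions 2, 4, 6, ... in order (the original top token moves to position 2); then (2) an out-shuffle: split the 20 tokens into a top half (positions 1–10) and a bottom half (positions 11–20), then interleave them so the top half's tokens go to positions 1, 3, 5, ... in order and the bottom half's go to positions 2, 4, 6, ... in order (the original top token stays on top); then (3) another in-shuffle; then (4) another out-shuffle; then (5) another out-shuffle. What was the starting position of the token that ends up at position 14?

Undo the operations in reverse order, starting from position 14:
  undo op 5 (out-shuffle, from bottom half): 14 ← 17
  undo op 4 (out-shuffle, from top half): 17 ← 9
  undo op 3 (in-shuffle, from bottom half): 9 ← 15
  undo op 2 (out-shuffle, from top half): 15 ← 8
  undo op 1 (in-shuffle, from top half): 8 ← 4
So the token at position 14 came from original position 4.

4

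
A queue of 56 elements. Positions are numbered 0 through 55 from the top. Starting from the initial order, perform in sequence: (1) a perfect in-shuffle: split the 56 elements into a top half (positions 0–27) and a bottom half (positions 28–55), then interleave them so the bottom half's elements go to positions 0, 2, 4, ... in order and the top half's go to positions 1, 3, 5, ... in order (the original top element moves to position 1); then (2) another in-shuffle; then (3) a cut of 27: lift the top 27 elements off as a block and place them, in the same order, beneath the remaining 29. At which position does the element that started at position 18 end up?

Track the element from position 18 forward through each operation:
  after op 1 (in-shuffle): 18 → 37
  after op 2 (in-shuffle): 37 → 18
  after op 3 (cut 27): 18 → 47

47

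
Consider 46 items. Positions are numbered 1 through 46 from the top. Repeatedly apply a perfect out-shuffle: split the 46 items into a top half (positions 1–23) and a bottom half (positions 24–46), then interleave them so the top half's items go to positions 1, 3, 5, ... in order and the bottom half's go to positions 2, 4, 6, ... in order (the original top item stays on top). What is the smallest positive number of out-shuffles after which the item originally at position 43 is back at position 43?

4

Follow position 43 under repeated out-shuffles:
43 → 40 → 34 → 22 → 43
It first returns after 4 out-shuffles.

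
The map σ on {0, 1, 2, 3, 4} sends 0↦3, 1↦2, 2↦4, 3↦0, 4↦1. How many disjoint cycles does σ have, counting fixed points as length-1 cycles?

Cycle decomposition: (0 3) (1 2 4).
2 cycles.

2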